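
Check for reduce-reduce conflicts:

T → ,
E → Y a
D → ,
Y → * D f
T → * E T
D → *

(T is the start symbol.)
A reduce-reduce conflict occurs when an LR(0) state has two complete items [A → α .] and [B → β .] — both call for a reduction, and with no lookahead the parser cannot choose between them.

Augment with T' → T and build the canonical LR(0) collection (I0 = CLOSURE({[T' → . T]}), then GOTO on every symbol after a dot until no new states appear). It has 13 states:
  I0: { [T → . * E T], [T → . ,], [T' → . T] }  — shift
  I1: { [E → . Y a], [T → * . E T], [Y → . * D f] }  — shift
  I2: { [T → , .] }  — reduce
  I3: { [T' → T .] }  — accept
  I4: { [D → . *], [D → . ,], [Y → * . D f] }  — shift
  I5: { [T → * E . T], [T → . * E T], [T → . ,] }  — shift
  I6: { [E → Y . a] }  — shift
  I7: { [E → Y a .] }  — reduce
  I8: { [T → * E T .] }  — reduce
  I9: { [D → * .] }  — reduce
  I10: { [D → , .] }  — reduce
  I11: { [Y → * D . f] }  — shift
  I12: { [Y → * D f .] }  — reduce

No state contains more than one complete item.

Answer: No reduce-reduce conflicts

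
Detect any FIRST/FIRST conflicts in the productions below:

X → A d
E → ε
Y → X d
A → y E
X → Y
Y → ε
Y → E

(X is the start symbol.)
FIRST sets of the non-terminals at (or reachable through a nullable prefix from) the front of some alternative:
  FIRST(A) = { 'y' }
  FIRST(Y) = { 'd', 'y', ε }
  FIRST(X) = { 'd', 'y', ε }
  FIRST(E) = { ε }

Productions for X:
  X → A d: FIRST = { 'y' }
  X → Y: FIRST = { 'd', 'y', ε }
Productions for Y:
  Y → X d: FIRST = { 'd', 'y' }
  Y → ε: FIRST = { ε }
  Y → E: FIRST = { ε }
E, A have only one production, so no FIRST/FIRST conflict is possible there.

Conflict for X: X → A d and X → Y
  Overlap: { 'y' }
Conflict for Y: Y → ε and Y → E
  Overlap: { ε }

Answer: Yes. X → A d / X → Y on { 'y' }; Y → ε / Y → E on { ε }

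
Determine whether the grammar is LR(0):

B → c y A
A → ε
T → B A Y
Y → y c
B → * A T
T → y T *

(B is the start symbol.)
Yes, the grammar is LR(0)

A grammar is LR(0) if no state in the canonical LR(0) collection has:
  - both a shift item (dot before a terminal) and a complete item (shift-reduce conflict), or
  - two or more complete items (reduce-reduce conflict; the accept item [B' → B .] counts as a complete item here).

Augment with B' → B and build the canonical LR(0) collection (I0 = CLOSURE({[B' → . B]}), then GOTO on every symbol after a dot until no new states appear). It has 16 states:
  I0: { [B → . * A T], [B → . c y A], [B' → . B] }  — shift
  I1: { [A → .], [B → * . A T] }  — reduce
  I2: { [B' → B .] }  — accept
  I3: { [B → c . y A] }  — shift
  I4: { [A → .], [B → c y . A] }  — reduce
  I5: { [B → c y A .] }  — reduce
  I6: { [B → * A . T], [B → . * A T], [B → . c y A], [T → . B A Y], [T → . y T *] }  — shift
  I7: { [A → .], [T → B . A Y] }  — reduce
  I8: { [B → * A T .] }  — reduce
  I9: { [B → . * A T], [B → . c y A], [T → . B A Y], [T → . y T *], [T → y . T *] }  — shift
  I10: { [T → y T . *] }  — shift
  I11: { [T → y T * .] }  — reduce
  I12: { [T → B A . Y], [Y → . y c] }  — shift
  I13: { [T → B A Y .] }  — reduce
  I14: { [Y → y . c] }  — shift
  I15: { [Y → y c .] }  — reduce

Every state is either a pure shift/goto state or contains exactly one complete item and nothing to shift — no conflicts. The grammar is LR(0).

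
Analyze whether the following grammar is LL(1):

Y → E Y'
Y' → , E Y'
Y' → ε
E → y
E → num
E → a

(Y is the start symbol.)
Relevant sets:
  FOLLOW(Y') = { $ }

For Y':
  PREDICT(Y' → ',' E Y') = { ',' }
  PREDICT(Y' → ε) = { $ }
For E:
  PREDICT(E → y) = { 'y' }
  PREDICT(E → num) = { 'num' }
  PREDICT(E → a) = { 'a' }
Y has a single production, so nothing to check there.

All predict sets are disjoint. The grammar IS LL(1).

Answer: Yes, the grammar is LL(1).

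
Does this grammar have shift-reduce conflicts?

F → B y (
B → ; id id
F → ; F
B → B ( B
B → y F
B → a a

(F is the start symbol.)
A shift-reduce conflict occurs when an LR(0) state has both:
  - a complete (reduce) item [A → α .] (dot at the end), and
  - a shift item [B → β . c γ] (dot before a terminal).

Augment with F' → F and build the canonical LR(0) collection (I0 = CLOSURE({[F' → . F]}), then GOTO on every symbol after a dot until no new states appear). It has 16 states:
  I0: { [B → . ; id id], [B → . B ( B], [B → . a a], [B → . y F], [F → . ; F], [F → . B y (], [F' → . F] }  — shift
  I1: { [B → . ; id id], [B → . B ( B], [B → . a a], [B → . y F], [B → ; . id id], [F → . ; F], [F → . B y (], [F → ; . F] }  — shift
  I2: { [B → B . ( B], [F → B . y (] }  — shift
  I3: { [F' → F .] }  — accept
  I4: { [B → a . a] }  — shift
  I5: { [B → . ; id id], [B → . B ( B], [B → . a a], [B → . y F], [B → y . F], [F → . ; F], [F → . B y (] }  — shift
  I6: { [B → y F .] }  — reduce
  I7: { [B → a a .] }  — reduce
  I8: { [B → . ; id id], [B → . B ( B], [B → . a a], [B → . y F], [B → B ( . B] }  — shift
  I9: { [F → B y . (] }  — shift
  I10: { [F → B y ( .] }  — reduce
  I11: { [B → ; . id id] }  — shift
  I12: { [B → B ( B .], [B → B . ( B] }  — shift, reduce
  I13: { [B → ; id . id] }  — shift
  I14: { [B → ; id id .] }  — reduce
  I15: { [F → ; F .] }  — reduce

I12 contains reduce item [B → B ( B .] and shift item [B → B . ( B] — shift-reduce conflict.

Answer: Yes — I12: [B → B ( B .] vs [B → B . ( B]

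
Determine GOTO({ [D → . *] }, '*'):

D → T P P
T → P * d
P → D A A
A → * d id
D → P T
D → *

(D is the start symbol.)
GOTO(I, '*') = CLOSURE({ [A → αX.β] : [A → α.Xβ] ∈ I, X = '*' })

Items with dot before '*', with the dot advanced:
  [D → . *] → [D → * .]
Closure adds nothing (no advanced item has the dot before a non-terminal).

GOTO = { [D → * .] }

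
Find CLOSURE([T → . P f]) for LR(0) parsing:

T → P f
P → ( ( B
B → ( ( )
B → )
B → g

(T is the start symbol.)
To compute CLOSURE, for each item [A → α.Bβ] where B is a non-terminal, add [B → .γ] for all productions B → γ; repeat for the newly added items until nothing changes.

Start with: [T → . P f]
  [T → . P f] has the dot before P: add [P → . ( ( B]
No further items can be added.

CLOSURE = { [P → . ( ( B], [T → . P f] }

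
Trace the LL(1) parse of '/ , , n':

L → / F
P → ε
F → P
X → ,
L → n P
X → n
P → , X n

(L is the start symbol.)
LL(1) parsing maintains a stack (initially the start symbol over $) and the input. At each step: if the stack top is a terminal, match it against the current input token; if it is a non-terminal N, replace it with the RHS of M[N, lookahead] (the unique production whose predict set contains the lookahead).

Stack is shown with the top on the left.

Stack    Input      Action
--------------------------
L $      / , , n $  output L → / F
/ F $    / , , n $  match '/'
F $      , , n $    output F → P
P $      , , n $    output P → , X n
, X n $  , , n $    match ','
X n $    , n $      output X → ,
, n $    , n $      match ','
n $      n $        match 'n'
$        $          accept

The string is accepted.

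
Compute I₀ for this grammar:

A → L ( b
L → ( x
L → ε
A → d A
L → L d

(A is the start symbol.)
First, augment the grammar with A' → A
I₀ = CLOSURE({ [A' → . A] }):
  [A' → . A] has the dot before A: add [A → . L ( b], [A → . d A]
  [A → . L ( b] has the dot before L: add [L → . ( x], [L → .], [L → . L d]
No further items can be added.

I₀ = { [A → . L ( b], [A → . d A], [A' → . A], [L → . ( x], [L → . L d], [L → .] }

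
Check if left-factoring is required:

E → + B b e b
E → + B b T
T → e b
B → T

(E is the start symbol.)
Left-factoring is needed when two productions for the same non-terminal
share a common prefix on the right-hand side.

Productions for E:
  E → + B b e b
  E → + B b T

Found common prefix '+ B b' in productions for E

Answer: Yes, E has productions with common prefix '+ B b'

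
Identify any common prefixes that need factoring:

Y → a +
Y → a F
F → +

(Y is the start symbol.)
Yes, Y has productions with common prefix 'a'

Left-factoring is needed when two productions for the same non-terminal
share a common prefix on the right-hand side.

Productions for Y:
  Y → a +
  Y → a F

Found common prefix 'a' in productions for Y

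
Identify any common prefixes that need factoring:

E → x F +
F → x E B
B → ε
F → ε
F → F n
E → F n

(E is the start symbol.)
No, left-factoring is not needed

Left-factoring is needed when two productions for the same non-terminal
share a common prefix on the right-hand side.

Productions for E:
  E → x F +
  E → F n
Productions for F:
  F → x E B
  F → ε
  F → F n

No common prefixes found.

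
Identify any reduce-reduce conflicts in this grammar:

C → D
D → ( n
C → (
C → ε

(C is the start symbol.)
No reduce-reduce conflicts

Augment with C' → C and build the canonical LR(0) collection (I0 = CLOSURE({[C' → . C]}), then GOTO on every symbol after a dot until no new states appear). It has 5 states:
  I0: { [C → . (], [C → . D], [C → .], [C' → . C], [D → . ( n] }  — shift, reduce
  I1: { [C → ( .], [D → ( . n] }  — shift, reduce
  I2: { [C' → C .] }  — accept
  I3: { [C → D .] }  — reduce
  I4: { [D → ( n .] }  — reduce

No state contains more than one complete item.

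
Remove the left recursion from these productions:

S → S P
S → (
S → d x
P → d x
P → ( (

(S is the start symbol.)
S → ( S'
S → d x S'
S' → P S'
S' → ε
P → d x
P → ( (

S is directly left-recursive. The standard transformation for
  A → A α₁ | ... | A α_m | β₁ | ... | β_n
is
  A  → β₁ A' | ... | β_n A'
  A' → α₁ A' | ... | α_m A' | ε

S → ( becomes S → ( S'
S → d x becomes S → d x S'
S → S P becomes S' → P S'
Add S' → ε

Productions for other non-terminals are unchanged:
  P → d x
  P → ( (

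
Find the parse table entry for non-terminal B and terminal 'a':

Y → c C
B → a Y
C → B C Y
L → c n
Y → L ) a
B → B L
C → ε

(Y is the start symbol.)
B → a Y, B → B L

To find M[B, 'a'], we find productions for B where 'a' is in the predict set (PREDICT(N → α) = (FIRST(α) \ {ε}) ∪ (FOLLOW(N) if α ⇒* ε)).

Relevant sets:
  FIRST(B) = { 'a' }

B → a Y: PREDICT = { 'a' }
  'a' is in predict set, so this production goes in M[B, 'a']
B → B L: PREDICT = { 'a' }
  'a' is in predict set, so this production goes in M[B, 'a']

M[B, 'a'] = B → a Y, B → B L  (a multiply-defined cell — the grammar is not LL(1))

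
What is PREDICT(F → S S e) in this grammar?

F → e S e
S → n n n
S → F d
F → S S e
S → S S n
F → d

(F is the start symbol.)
PREDICT(F → S S e) = (FIRST(RHS) \ {ε}) ∪ (FOLLOW(F) if ε ∈ FIRST(RHS), i.e. RHS ⇒* ε)
FIRST(S) = { 'd', 'e', 'n' }
FIRST(S S e) = { 'd', 'e', 'n' }
ε ∉ FIRST(S S e), so FOLLOW(F) is not added.
PREDICT(F → S S e) = { 'd', 'e', 'n' }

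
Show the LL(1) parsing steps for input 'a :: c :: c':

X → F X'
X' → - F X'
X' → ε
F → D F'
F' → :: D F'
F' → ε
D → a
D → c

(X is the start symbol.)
LL(1) parsing maintains a stack (initially the start symbol over $) and the input. At each step: if the stack top is a terminal, match it against the current input token; if it is a non-terminal N, replace it with the RHS of M[N, lookahead] (the unique production whose predict set contains the lookahead).

Stack is shown with the top on the left.

Stack         Input          Action
-----------------------------------
X $           a :: c :: c $  output X → F X'
F X' $        a :: c :: c $  output F → D F'
D F' X' $     a :: c :: c $  output D → a
a F' X' $     a :: c :: c $  match 'a'
F' X' $       :: c :: c $    output F' → :: D F'
:: D F' X' $  :: c :: c $    match '::'
D F' X' $     c :: c $       output D → c
c F' X' $     c :: c $       match 'c'
F' X' $       :: c $         output F' → :: D F'
:: D F' X' $  :: c $         match '::'
D F' X' $     c $            output D → c
c F' X' $     c $            match 'c'
F' X' $       $              output F' → ε
X' $          $              output X' → ε
$             $              accept

The string is accepted.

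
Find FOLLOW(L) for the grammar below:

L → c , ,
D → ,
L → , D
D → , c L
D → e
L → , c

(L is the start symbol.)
L is the start symbol, so $ ∈ FOLLOW(L).
In D → , c L: L is at the end, add FOLLOW(D)

The FOLLOW sets referred to above (computed the same way, to a fixed point):
  FOLLOW(D) = { $ }

Taking the union: FOLLOW(L) = { $ }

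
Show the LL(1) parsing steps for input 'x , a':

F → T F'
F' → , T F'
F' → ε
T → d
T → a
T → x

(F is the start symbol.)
Stack is shown with the top on the left.

Stack     Input    Action
-------------------------
F $       x , a $  output F → T F'
T F' $    x , a $  output T → x
x F' $    x , a $  match 'x'
F' $      , a $    output F' → , T F'
, T F' $  , a $    match ','
T F' $    a $      output T → a
a F' $    a $      match 'a'
F' $      $        output F' → ε
$         $        accept

The string is accepted.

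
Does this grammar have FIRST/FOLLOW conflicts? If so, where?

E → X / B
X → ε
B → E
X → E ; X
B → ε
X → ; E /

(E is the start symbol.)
Nullable non-terminals: B, X.
FIRST sets used below: FIRST(E) = { '/', ';' }

B: nullable alternative(s) B → ε; FOLLOW(B) = { $, '/', ';' }
  B → E: FIRST \ {ε} = { '/', ';' } — overlaps FOLLOW(B) on { '/', ';' }: CONFLICT
  B → ε: FIRST \ {ε} = { } — this is the only nullable alternative, skip

X: nullable alternative(s) X → ε; FOLLOW(X) = { '/' }
  X → ε: FIRST \ {ε} = { } — this is the only nullable alternative, skip
  X → E ; X: FIRST \ {ε} = { '/', ';' } — overlaps FOLLOW(X) on { '/' }: CONFLICT
  X → ; E /: FIRST \ {ε} = { ';' } — disjoint from FOLLOW(X)

E has no nullable alternative, so no FIRST/FOLLOW check is needed there.

So the grammar has 2 FIRST/FOLLOW conflicts (marked CONFLICT above).

Answer: Yes. X → E ';' X with FOLLOW(X) on { '/' }; B → E with FOLLOW(B) on { '/', ';' }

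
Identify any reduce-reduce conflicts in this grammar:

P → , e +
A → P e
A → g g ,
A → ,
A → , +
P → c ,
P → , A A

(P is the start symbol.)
A reduce-reduce conflict occurs when an LR(0) state has two complete items [A → α .] and [B → β .] — both call for a reduction, and with no lookahead the parser cannot choose between them.

Augment with P' → P and build the canonical LR(0) collection (I0 = CLOSURE({[P' → . P]}), then GOTO on every symbol after a dot until no new states appear). It has 16 states:
  I0: { [P → . , A A], [P → . , e +], [P → . c ,], [P' → . P] }  — shift
  I1: { [A → . , +], [A → . ,], [A → . P e], [A → . g g ,], [P → , . A A], [P → , . e +], [P → . , A A], [P → . , e +], [P → . c ,] }  — shift
  I2: { [P' → P .] }  — accept
  I3: { [P → c . ,] }  — shift
  I4: { [P → c , .] }  — reduce
  I5: { [A → , . +], [A → , .], [A → . , +], [A → . ,], [A → . P e], [A → . g g ,], [P → , . A A], [P → , . e +], [P → . , A A], [P → . , e +], [P → . c ,] }  — shift, reduce
  I6: { [A → . , +], [A → . ,], [A → . P e], [A → . g g ,], [P → , A . A], [P → . , A A], [P → . , e +], [P → . c ,] }  — shift
  I7: { [A → P . e] }  — shift
  I8: { [P → , e . +] }  — shift
  I9: { [A → g . g ,] }  — shift
  I10: { [A → g g . ,] }  — shift
  I11: { [A → g g , .] }  — reduce
  I12: { [P → , e + .] }  — reduce
  I13: { [A → P e .] }  — reduce
  I14: { [P → , A A .] }  — reduce
  I15: { [A → , + .] }  — reduce

No state contains more than one complete item.

Answer: No reduce-reduce conflicts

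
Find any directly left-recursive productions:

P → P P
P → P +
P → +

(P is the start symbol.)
Yes, P is left-recursive

Direct left recursion occurs when N → N α for some non-terminal N (the right-hand side begins with the left-hand side itself).

P → P P: LEFT RECURSIVE (starts with P)
P → P +: LEFT RECURSIVE (starts with P)
P → +: starts with '+'

The grammar has direct left recursion on: P.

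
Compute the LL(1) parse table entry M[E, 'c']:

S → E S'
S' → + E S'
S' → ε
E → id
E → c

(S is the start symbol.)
E → c

To find M[E, 'c'], we find productions for E where 'c' is in the predict set (PREDICT(N → α) = (FIRST(α) \ {ε}) ∪ (FOLLOW(N) if α ⇒* ε)).

E → id: PREDICT = { 'id' }
E → c: PREDICT = { 'c' }
  'c' is in predict set, so this production goes in M[E, 'c']

M[E, 'c'] = E → c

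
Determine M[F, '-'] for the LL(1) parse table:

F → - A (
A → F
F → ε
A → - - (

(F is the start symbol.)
F → - A (

To find M[F, '-'], we find productions for F where '-' is in the predict set (PREDICT(N → α) = (FIRST(α) \ {ε}) ∪ (FOLLOW(N) if α ⇒* ε)).

Relevant sets:
  FOLLOW(F) = { $, '(' }

F → - A (: PREDICT = { '-' }
  '-' is in predict set, so this production goes in M[F, '-']
F → ε: PREDICT = { $, '(' }

M[F, '-'] = F → - A (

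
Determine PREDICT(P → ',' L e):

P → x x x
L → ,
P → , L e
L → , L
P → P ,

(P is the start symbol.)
{ ',' }

PREDICT(P → ',' L e) = (FIRST(RHS) \ {ε}) ∪ (FOLLOW(P) if ε ∈ FIRST(RHS), i.e. RHS ⇒* ε)
FIRST(',' L e) = { ',' }
ε ∉ FIRST(',' L e), so FOLLOW(P) is not added.
PREDICT(P → ',' L e) = { ',' }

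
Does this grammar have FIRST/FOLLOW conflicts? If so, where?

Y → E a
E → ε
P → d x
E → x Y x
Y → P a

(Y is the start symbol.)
No FIRST/FOLLOW conflicts.

A FIRST/FOLLOW conflict occurs when a non-terminal N has a nullable alternative N → β (β ⇒* ε) and another alternative N → α with FIRST(α) ∩ FOLLOW(N) ≠ ∅: on such a lookahead the parser cannot decide between expanding α and letting N vanish via β.

Nullable non-terminals: E.

E: nullable alternative(s) E → ε; FOLLOW(E) = { 'a' }
  E → ε: FIRST \ {ε} = { } — this is the only nullable alternative, skip
  E → x Y x: FIRST \ {ε} = { 'x' } — disjoint from FOLLOW(E)

P, Y have no nullable alternative, so no FIRST/FOLLOW check is needed there.

No FIRST/FOLLOW conflicts found.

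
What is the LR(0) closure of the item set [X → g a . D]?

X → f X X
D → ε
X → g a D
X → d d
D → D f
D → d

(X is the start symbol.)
{ [D → . D f], [D → . d], [D → .], [X → g a . D] }

To compute CLOSURE, for each item [A → α.Bβ] where B is a non-terminal, add [B → .γ] for all productions B → γ; repeat for the newly added items until nothing changes.

Start with: [X → g a . D]
  [X → g a . D] has the dot before D: add [D → .], [D → . D f], [D → . d]
No further items can be added.

CLOSURE = { [D → . D f], [D → . d], [D → .], [X → g a . D] }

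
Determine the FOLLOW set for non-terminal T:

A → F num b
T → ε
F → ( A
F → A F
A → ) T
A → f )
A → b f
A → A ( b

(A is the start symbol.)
To compute FOLLOW(T), find every occurrence of T on a right-hand side N → α T β: add FIRST(β) \ {ε}, and if β is empty or nullable also add FOLLOW(N). Iterate to a fixed point.

In A → ) T: T is at the end, add FOLLOW(A)

The FOLLOW sets referred to above (computed the same way, to a fixed point):
  FOLLOW(A) = { $, '(', ')', 'b', 'f', 'num' }

Taking the union: FOLLOW(T) = { $, '(', ')', 'b', 'f', 'num' }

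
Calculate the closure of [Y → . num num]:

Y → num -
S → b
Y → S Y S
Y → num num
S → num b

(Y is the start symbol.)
To compute CLOSURE, for each item [A → α.Bβ] where B is a non-terminal, add [B → .γ] for all productions B → γ; repeat for the newly added items until nothing changes.

Start with: [Y → . num num]
The dot precedes the terminal num, so nothing is added.

CLOSURE = { [Y → . num num] }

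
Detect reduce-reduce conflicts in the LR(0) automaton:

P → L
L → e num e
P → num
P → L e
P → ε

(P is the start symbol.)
No reduce-reduce conflicts

Augment with P' → P and build the canonical LR(0) collection (I0 = CLOSURE({[P' → . P]}), then GOTO on every symbol after a dot until no new states appear). It has 8 states:
  I0: { [L → . e num e], [P → . L e], [P → . L], [P → . num], [P → .], [P' → . P] }  — shift, reduce
  I1: { [P → L . e], [P → L .] }  — shift, reduce
  I2: { [P' → P .] }  — accept
  I3: { [L → e . num e] }  — shift
  I4: { [P → num .] }  — reduce
  I5: { [L → e num . e] }  — shift
  I6: { [L → e num e .] }  — reduce
  I7: { [P → L e .] }  — reduce

No state contains more than one complete item.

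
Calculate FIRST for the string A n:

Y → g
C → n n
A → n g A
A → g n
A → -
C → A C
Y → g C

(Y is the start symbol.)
{ '-', 'g', 'n' }

FIRST sets of the non-terminals involved (from the grammar, by fixed-point iteration):
  FIRST(A) = { '-', 'g', 'n' }

To compute FIRST(A n), process the symbols left to right:
Symbol A is a non-terminal. Add FIRST(A) \ {ε} = { '-', 'g', 'n' }
A is not nullable (ε ∉ FIRST(A)), so stop here.
FIRST(A n) = { '-', 'g', 'n' }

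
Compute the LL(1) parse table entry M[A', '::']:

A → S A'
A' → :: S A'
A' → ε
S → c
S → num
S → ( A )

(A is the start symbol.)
To find M[A', '::'], we find productions for A' where '::' is in the predict set (PREDICT(N → α) = (FIRST(α) \ {ε}) ∪ (FOLLOW(N) if α ⇒* ε)).

Relevant sets:
  FOLLOW(A') = { $, ')' }

A' → :: S A': PREDICT = { '::' }
  '::' is in predict set, so this production goes in M[A', '::']
A' → ε: PREDICT = { $, ')' }

M[A', '::'] = A' → :: S A'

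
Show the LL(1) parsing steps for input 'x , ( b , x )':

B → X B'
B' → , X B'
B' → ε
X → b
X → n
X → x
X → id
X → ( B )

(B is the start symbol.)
LL(1) parsing maintains a stack (initially the start symbol over $) and the input. At each step: if the stack top is a terminal, match it against the current input token; if it is a non-terminal N, replace it with the RHS of M[N, lookahead] (the unique production whose predict set contains the lookahead).

Stack is shown with the top on the left.

Stack          Input            Action
--------------------------------------
B $            x , ( b , x ) $  output B → X B'
X B' $         x , ( b , x ) $  output X → x
x B' $         x , ( b , x ) $  match 'x'
B' $           , ( b , x ) $    output B' → , X B'
, X B' $       , ( b , x ) $    match ','
X B' $         ( b , x ) $      output X → ( B )
( B ) B' $     ( b , x ) $      match '('
B ) B' $       b , x ) $        output B → X B'
X B' ) B' $    b , x ) $        output X → b
b B' ) B' $    b , x ) $        match 'b'
B' ) B' $      , x ) $          output B' → , X B'
, X B' ) B' $  , x ) $          match ','
X B' ) B' $    x ) $            output X → x
x B' ) B' $    x ) $            match 'x'
B' ) B' $      ) $              output B' → ε
) B' $         ) $              match ')'
B' $           $                output B' → ε
$              $                accept

The string is accepted.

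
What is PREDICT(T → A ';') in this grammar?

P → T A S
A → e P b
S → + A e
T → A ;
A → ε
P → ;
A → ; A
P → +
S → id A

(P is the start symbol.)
{ ';', 'e' }

PREDICT(T → A ';') = (FIRST(RHS) \ {ε}) ∪ (FOLLOW(T) if ε ∈ FIRST(RHS), i.e. RHS ⇒* ε)
FIRST(A) = { ';', 'e', ε }
FIRST(A ';') = { ';', 'e' }
ε ∉ FIRST(A ';'), so FOLLOW(T) is not added.
PREDICT(T → A ';') = { ';', 'e' }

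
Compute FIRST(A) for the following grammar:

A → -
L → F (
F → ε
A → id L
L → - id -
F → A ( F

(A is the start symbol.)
{ '-', 'id' }

From A → -:
  - '-' is a terminal: add '-' and stop
From A → id L:
  - id is a terminal: add 'id' and stop

Collecting: FIRST(A) = { '-', 'id' }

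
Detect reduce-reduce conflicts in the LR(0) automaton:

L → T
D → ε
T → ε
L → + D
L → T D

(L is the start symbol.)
A reduce-reduce conflict occurs when an LR(0) state has two complete items [A → α .] and [B → β .] — both call for a reduction, and with no lookahead the parser cannot choose between them.

Augment with L' → L and build the canonical LR(0) collection (I0 = CLOSURE({[L' → . L]}), then GOTO on every symbol after a dot until no new states appear). It has 6 states:
  I0: { [L → . + D], [L → . T D], [L → . T], [L' → . L], [T → .] }  — shift, reduce
  I1: { [D → .], [L → + . D] }  — reduce
  I2: { [L' → L .] }  — accept
  I3: { [D → .], [L → T . D], [L → T .] }  — 2 reduces
  I4: { [L → T D .] }  — reduce
  I5: { [L → + D .] }  — reduce

I3 contains complete items [D → .], [L → T .] — reduce-reduce conflict.

Answer: Yes — I3: [D → .] vs [L → T .]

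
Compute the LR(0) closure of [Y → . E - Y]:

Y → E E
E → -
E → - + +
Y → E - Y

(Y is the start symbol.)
Start with: [Y → . E - Y]
  [Y → . E - Y] has the dot before E: add [E → . -], [E → . - + +]
No further items can be added.

CLOSURE = { [E → . - + +], [E → . -], [Y → . E - Y] }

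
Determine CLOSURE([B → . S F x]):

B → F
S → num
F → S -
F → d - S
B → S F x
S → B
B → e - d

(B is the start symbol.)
{ [B → . F], [B → . S F x], [B → . e - d], [F → . S -], [F → . d - S], [S → . B], [S → . num] }

Start with: [B → . S F x]
  [B → . S F x] has the dot before S: add [S → . num], [S → . B]
  [S → . B] has the dot before B: add [B → . F], [B → . e - d]
  [B → . F] has the dot before F: add [F → . S -], [F → . d - S]
No further items can be added.

CLOSURE = { [B → . F], [B → . S F x], [B → . e - d], [F → . S -], [F → . d - S], [S → . B], [S → . num] }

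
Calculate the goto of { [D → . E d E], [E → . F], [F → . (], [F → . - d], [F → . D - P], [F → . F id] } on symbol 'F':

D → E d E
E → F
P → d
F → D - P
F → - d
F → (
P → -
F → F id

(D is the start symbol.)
{ [E → F .], [F → F . id] }

GOTO(I, 'F') = CLOSURE({ [A → αX.β] : [A → α.Xβ] ∈ I, X = 'F' })

Items with dot before 'F', with the dot advanced:
  [E → . F] → [E → F .]
  [F → . F id] → [F → F . id]
Closure adds nothing (no advanced item has the dot before a non-terminal).

GOTO = { [E → F .], [F → F . id] }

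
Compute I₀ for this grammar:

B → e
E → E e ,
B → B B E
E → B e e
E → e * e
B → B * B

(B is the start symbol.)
{ [B → . B * B], [B → . B B E], [B → . e], [B' → . B] }

First, augment the grammar with B' → B
I₀ = CLOSURE({ [B' → . B] }):
  [B' → . B] has the dot before B: add [B → . e], [B → . B B E], [B → . B * B]
No further items can be added.

I₀ = { [B → . B * B], [B → . B B E], [B → . e], [B' → . B] }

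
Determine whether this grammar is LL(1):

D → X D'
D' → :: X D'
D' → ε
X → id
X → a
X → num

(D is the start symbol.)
Yes, the grammar is LL(1).

A grammar is LL(1) if for each non-terminal N with multiple productions, the predict sets of those productions are pairwise disjoint, where PREDICT(N → α) = (FIRST(α) \ {ε}) ∪ (FOLLOW(N) if α ⇒* ε).

Relevant sets:
  FOLLOW(D') = { $ }

For D':
  PREDICT(D' → :: X D') = { '::' }
  PREDICT(D' → ε) = { $ }
For X:
  PREDICT(X → id) = { 'id' }
  PREDICT(X → a) = { 'a' }
  PREDICT(X → num) = { 'num' }
D has a single production, so nothing to check there.

All predict sets are disjoint. The grammar IS LL(1).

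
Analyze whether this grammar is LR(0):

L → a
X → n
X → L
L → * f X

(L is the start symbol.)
Yes, the grammar is LR(0)

A grammar is LR(0) if no state in the canonical LR(0) collection has:
  - both a shift item (dot before a terminal) and a complete item (shift-reduce conflict), or
  - two or more complete items (reduce-reduce conflict; the accept item [L' → L .] counts as a complete item here).

Augment with L' → L and build the canonical LR(0) collection (I0 = CLOSURE({[L' → . L]}), then GOTO on every symbol after a dot until no new states appear). It has 8 states:
  I0: { [L → . * f X], [L → . a], [L' → . L] }  — shift
  I1: { [L → * . f X] }  — shift
  I2: { [L' → L .] }  — accept
  I3: { [L → a .] }  — reduce
  I4: { [L → * f . X], [L → . * f X], [L → . a], [X → . L], [X → . n] }  — shift
  I5: { [X → L .] }  — reduce
  I6: { [L → * f X .] }  — reduce
  I7: { [X → n .] }  — reduce

Every state is either a pure shift/goto state or contains exactly one complete item and nothing to shift — no conflicts. The grammar is LR(0).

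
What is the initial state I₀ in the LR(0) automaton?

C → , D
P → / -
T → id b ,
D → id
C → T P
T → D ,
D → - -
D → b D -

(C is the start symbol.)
First, augment the grammar with C' → C
I₀ = CLOSURE({ [C' → . C] }):
  [C' → . C] has the dot before C: add [C → . , D], [C → . T P]
  [C → . T P] has the dot before T: add [T → . id b ,], [T → . D ,]
  [T → . D ,] has the dot before D: add [D → . id], [D → . - -], [D → . b D -]
No further items can be added.

I₀ = { [C → . , D], [C → . T P], [C' → . C], [D → . - -], [D → . b D -], [D → . id], [T → . D ,], [T → . id b ,] }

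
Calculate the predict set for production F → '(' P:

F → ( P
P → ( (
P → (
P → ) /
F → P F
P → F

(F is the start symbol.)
{ '(' }

PREDICT(F → '(' P) = (FIRST(RHS) \ {ε}) ∪ (FOLLOW(F) if ε ∈ FIRST(RHS), i.e. RHS ⇒* ε)
FIRST('(' P) = { '(' }
ε ∉ FIRST('(' P), so FOLLOW(F) is not added.
PREDICT(F → '(' P) = { '(' }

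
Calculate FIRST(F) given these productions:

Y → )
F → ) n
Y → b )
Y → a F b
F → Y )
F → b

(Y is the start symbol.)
To compute FIRST(F), examine every production with F on the left-hand side, reading each right-hand side left to right until a non-nullable symbol is reached.

FIRST sets of the other non-terminals involved (by the same procedure, iterated to a fixed point):
  FIRST(Y) = { ')', 'a', 'b' }

From F → ) n:
  - ')' is a terminal: add ')' and stop
From F → Y ):
  - Y is a non-terminal: add FIRST(Y) \ {ε} = { ')', 'a', 'b' }
    Y is not nullable, so stop
From F → b:
  - b is a terminal: add 'b' and stop

Collecting: FIRST(F) = { ')', 'a', 'b' }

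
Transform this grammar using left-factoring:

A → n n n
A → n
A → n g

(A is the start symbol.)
Left-factoring transforms A → αβ₁ | αβ₂ into A → αA' and A' → β₁ | β₂
(α is the longest common prefix among the alternatives). Repeat until
no nonterminal has two alternatives with a common prefix.

Round 1: A has alternatives sharing prefix 'n'. Introduce A': A → n A'
  Add: A' → n n
  Add: A' → ε
  Add: A' → g

No remaining common prefixes — done.

Resulting grammar:
A → n A'
A' → n n
A' → ε
A' → g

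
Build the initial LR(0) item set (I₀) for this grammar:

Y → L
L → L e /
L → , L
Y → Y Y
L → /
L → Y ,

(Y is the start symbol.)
{ [L → . , L], [L → . /], [L → . L e /], [L → . Y ,], [Y → . L], [Y → . Y Y], [Y' → . Y] }

First, augment the grammar with Y' → Y
I₀ = CLOSURE({ [Y' → . Y] }):
  [Y' → . Y] has the dot before Y: add [Y → . L], [Y → . Y Y]
  [Y → . L] has the dot before L: add [L → . L e /], [L → . , L], [L → . /], [L → . Y ,]
No further items can be added.

I₀ = { [L → . , L], [L → . /], [L → . L e /], [L → . Y ,], [Y → . L], [Y → . Y Y], [Y' → . Y] }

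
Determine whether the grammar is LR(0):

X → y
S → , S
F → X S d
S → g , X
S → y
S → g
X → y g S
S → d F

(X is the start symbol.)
No. Shift-reduce conflict between [X → y .] and [X → y . g S]

Augment with X' → X and build the canonical LR(0) collection (I0 = CLOSURE({[X' → . X]}), then GOTO on every symbol after a dot until no new states appear). It has 16 states:
  I0: { [X → . y g S], [X → . y], [X' → . X] }  — shift
  I1: { [X' → X .] }  — accept
  I2: { [X → y . g S], [X → y .] }  — shift, reduce
  I3: { [S → . , S], [S → . d F], [S → . g , X], [S → . g], [S → . y], [X → y g . S] }  — shift
  I4: { [S → , . S], [S → . , S], [S → . d F], [S → . g , X], [S → . g], [S → . y] }  — shift
  I5: { [X → y g S .] }  — reduce
  I6: { [F → . X S d], [S → d . F], [X → . y g S], [X → . y] }  — shift
  I7: { [S → g . , X], [S → g .] }  — shift, reduce
  I8: { [S → y .] }  — reduce
  I9: { [S → g , . X], [X → . y g S], [X → . y] }  — shift
  I10: { [S → g , X .] }  — reduce
  I11: { [S → d F .] }  — reduce
  I12: { [F → X . S d], [S → . , S], [S → . d F], [S → . g , X], [S → . g], [S → . y] }  — shift
  I13: { [F → X S . d] }  — shift
  I14: { [F → X S d .] }  — reduce
  I15: { [S → , S .] }  — reduce

Conflict in state I2:
  Shift-reduce conflict between [X → y .] and [X → y . g S]
So the grammar is NOT LR(0).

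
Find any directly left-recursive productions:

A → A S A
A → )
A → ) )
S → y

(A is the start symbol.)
Yes, A is left-recursive

A → A S A: LEFT RECURSIVE (starts with A)
A → ): starts with ')'
A → ) ): starts with ')'
S → y: starts with y

The grammar has direct left recursion on: A.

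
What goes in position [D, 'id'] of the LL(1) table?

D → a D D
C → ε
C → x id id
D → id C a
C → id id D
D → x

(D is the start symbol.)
D → id C a

To find M[D, 'id'], we find productions for D where 'id' is in the predict set (PREDICT(N → α) = (FIRST(α) \ {ε}) ∪ (FOLLOW(N) if α ⇒* ε)).

D → a D D: PREDICT = { 'a' }
D → id C a: PREDICT = { 'id' }
  'id' is in predict set, so this production goes in M[D, 'id']
D → x: PREDICT = { 'x' }

M[D, 'id'] = D → id C a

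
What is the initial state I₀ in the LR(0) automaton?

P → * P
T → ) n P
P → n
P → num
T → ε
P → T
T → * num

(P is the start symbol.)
First, augment the grammar with P' → P
I₀ = CLOSURE({ [P' → . P] }):
  [P' → . P] has the dot before P: add [P → . * P], [P → . n], [P → . num], [P → . T]
  [P → . T] has the dot before T: add [T → . ) n P], [T → .], [T → . * num]
No further items can be added.

I₀ = { [P → . * P], [P → . T], [P → . n], [P → . num], [P' → . P], [T → . ) n P], [T → . * num], [T → .] }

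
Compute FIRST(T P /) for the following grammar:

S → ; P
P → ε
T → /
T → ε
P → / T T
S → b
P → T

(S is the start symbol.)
{ '/' }

FIRST sets of the non-terminals involved (from the grammar, by fixed-point iteration):
  FIRST(T) = { '/', ε }
  FIRST(P) = { '/', ε }

To compute FIRST(T P /), process the symbols left to right:
Symbol T is a non-terminal. Add FIRST(T) \ {ε} = { '/' }
T is nullable (ε ∈ FIRST(T)), continue to the next symbol.
Symbol P is a non-terminal. Add FIRST(P) \ {ε} = { '/' }
P is nullable (ε ∈ FIRST(P)), continue to the next symbol.
Symbol / is a terminal. Add '/' and stop.
FIRST(T P /) = { '/' }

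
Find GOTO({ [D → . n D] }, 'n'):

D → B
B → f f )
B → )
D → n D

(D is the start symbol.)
{ [B → . )], [B → . f f )], [D → . B], [D → . n D], [D → n . D] }

GOTO(I, 'n') = CLOSURE({ [A → αX.β] : [A → α.Xβ] ∈ I, X = 'n' })

Items with dot before 'n', with the dot advanced:
  [D → . n D] → [D → n . D]
Closure of the advanced items:
  [D → n . D] has the dot before D: add [D → . B], [D → . n D]
  [D → . B] has the dot before B: add [B → . f f )], [B → . )]

GOTO = { [B → . )], [B → . f f )], [D → . B], [D → . n D], [D → n . D] }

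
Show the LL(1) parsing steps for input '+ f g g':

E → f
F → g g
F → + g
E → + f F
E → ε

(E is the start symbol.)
LL(1) parsing maintains a stack (initially the start symbol over $) and the input. At each step: if the stack top is a terminal, match it against the current input token; if it is a non-terminal N, replace it with the RHS of M[N, lookahead] (the unique production whose predict set contains the lookahead).

Stack is shown with the top on the left.

Stack    Input      Action
--------------------------
E $      + f g g $  output E → + f F
+ f F $  + f g g $  match '+'
f F $    f g g $    match 'f'
F $      g g $      output F → g g
g g $    g g $      match 'g'
g $      g $        match 'g'
$        $          accept

The string is accepted.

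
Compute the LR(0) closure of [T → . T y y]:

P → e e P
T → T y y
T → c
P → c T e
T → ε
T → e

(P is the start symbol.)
{ [T → . T y y], [T → . c], [T → . e], [T → .] }

To compute CLOSURE, for each item [A → α.Bβ] where B is a non-terminal, add [B → .γ] for all productions B → γ; repeat for the newly added items until nothing changes.

Start with: [T → . T y y]
  [T → . T y y] has the dot before T: add [T → . c], [T → .], [T → . e]
No further items can be added.

CLOSURE = { [T → . T y y], [T → . c], [T → . e], [T → .] }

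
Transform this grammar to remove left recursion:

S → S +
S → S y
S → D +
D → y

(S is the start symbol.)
S is directly left-recursive. The standard transformation for
  A → A α₁ | ... | A α_m | β₁ | ... | β_n
is
  A  → β₁ A' | ... | β_n A'
  A' → α₁ A' | ... | α_m A' | ε

S → D + becomes S → D + S'
S → S + becomes S' → + S'
S → S y becomes S' → y S'
Add S' → ε

Productions for other non-terminals are unchanged:
  D → y

Resulting grammar:
S → D + S'
S' → + S'
S' → y S'
S' → ε
D → y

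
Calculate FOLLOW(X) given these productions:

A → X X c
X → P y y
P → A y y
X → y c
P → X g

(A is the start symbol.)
{ 'c', 'g', 'y' }

To compute FOLLOW(X), find every occurrence of X on a right-hand side N → α X β: add FIRST(β) \ {ε}, and if β is empty or nullable also add FOLLOW(N). Iterate to a fixed point.

In A → X X c: X is followed by X c, add FIRST(X c) \ {ε} = { 'y' }
In A → X X c: X is followed by c, add FIRST(c) \ {ε} = { 'c' }
In P → X g: X is followed by g, add FIRST(g) \ {ε} = { 'g' }

Taking the union: FOLLOW(X) = { 'c', 'g', 'y' }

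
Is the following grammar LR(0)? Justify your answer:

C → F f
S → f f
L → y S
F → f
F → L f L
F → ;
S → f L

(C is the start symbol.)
Augment with C' → C and build the canonical LR(0) collection (I0 = CLOSURE({[C' → . C]}), then GOTO on every symbol after a dot until no new states appear). It has 14 states:
  I0: { [C → . F f], [C' → . C], [F → . ;], [F → . L f L], [F → . f], [L → . y S] }  — shift
  I1: { [F → ; .] }  — reduce
  I2: { [C' → C .] }  — accept
  I3: { [C → F . f] }  — shift
  I4: { [F → L . f L] }  — shift
  I5: { [F → f .] }  — reduce
  I6: { [L → y . S], [S → . f L], [S → . f f] }  — shift
  I7: { [L → y S .] }  — reduce
  I8: { [L → . y S], [S → f . L], [S → f . f] }  — shift
  I9: { [S → f L .] }  — reduce
  I10: { [S → f f .] }  — reduce
  I11: { [F → L f . L], [L → . y S] }  — shift
  I12: { [F → L f L .] }  — reduce
  I13: { [C → F f .] }  — reduce

Every state is either a pure shift/goto state or contains exactly one complete item and nothing to shift — no conflicts. The grammar is LR(0).

Answer: Yes, the grammar is LR(0)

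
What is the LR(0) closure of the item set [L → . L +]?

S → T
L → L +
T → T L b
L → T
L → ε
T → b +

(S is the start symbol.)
To compute CLOSURE, for each item [A → α.Bβ] where B is a non-terminal, add [B → .γ] for all productions B → γ; repeat for the newly added items until nothing changes.

Start with: [L → . L +]
  [L → . L +] has the dot before L: add [L → . T], [L → .]
  [L → . T] has the dot before T: add [T → . T L b], [T → . b +]
No further items can be added.

CLOSURE = { [L → . L +], [L → . T], [L → .], [T → . T L b], [T → . b +] }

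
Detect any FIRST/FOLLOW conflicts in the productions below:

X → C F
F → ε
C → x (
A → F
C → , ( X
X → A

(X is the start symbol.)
Nullable non-terminals: A, F, X.
FIRST sets used below: FIRST(C) = { ',', 'x' }, FIRST(A) = { ε }
A has a nullable alternative but only one production, so nothing to check.
F has a nullable alternative but only one production, so nothing to check.

X: nullable alternative(s) X → A; FOLLOW(X) = { $ }
  X → C F: FIRST \ {ε} = { ',', 'x' } — disjoint from FOLLOW(X)
  X → A: FIRST \ {ε} = { } — this is the only nullable alternative, skip

C has no nullable alternative, so no FIRST/FOLLOW check is needed there.

No FIRST/FOLLOW conflicts found.

Answer: No FIRST/FOLLOW conflicts.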